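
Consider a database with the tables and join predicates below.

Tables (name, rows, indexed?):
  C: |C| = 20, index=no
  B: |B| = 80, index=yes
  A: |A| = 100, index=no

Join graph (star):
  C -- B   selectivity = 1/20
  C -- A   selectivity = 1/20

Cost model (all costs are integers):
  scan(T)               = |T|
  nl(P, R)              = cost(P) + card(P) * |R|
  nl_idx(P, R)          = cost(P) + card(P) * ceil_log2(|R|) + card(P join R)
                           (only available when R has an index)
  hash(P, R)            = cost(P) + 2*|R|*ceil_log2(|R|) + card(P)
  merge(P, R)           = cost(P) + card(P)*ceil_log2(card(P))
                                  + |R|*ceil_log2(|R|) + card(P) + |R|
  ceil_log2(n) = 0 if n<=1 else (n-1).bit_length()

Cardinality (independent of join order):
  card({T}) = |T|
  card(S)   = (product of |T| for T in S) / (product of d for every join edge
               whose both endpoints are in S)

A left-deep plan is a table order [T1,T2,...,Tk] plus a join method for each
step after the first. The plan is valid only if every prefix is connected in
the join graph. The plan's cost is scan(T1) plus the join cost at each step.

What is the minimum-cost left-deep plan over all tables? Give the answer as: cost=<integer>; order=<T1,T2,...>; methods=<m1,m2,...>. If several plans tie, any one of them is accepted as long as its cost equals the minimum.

cost=1500; order=A,C,B; methods=hash,nl_idx

Selinger DP (subsets sized 1..n):
  {C}: scan cost=20, card=20
  {B}: scan cost=80, card=80
  {A}: scan cost=100, card=100
  {BC}: card=80; try (B,nl_idx)→240, (C,hash)→360, (B,merge)→780, (C,merge)→840, (B,hash)→1160, (B,nl)→1620 …(+1); best=240 via (B,nl_idx)
  {AC}: card=100; try (C,hash)→400, (A,merge)→940, (C,merge)→1020, (A,hash)→1440, (A,nl)→2020, (C,nl)→2100; best=400 via (C,hash)
  {ABC}: card=400; try (B,nl_idx)→1500, (B,hash)→1620, (A,merge)→1680, (A,hash)→1720, (B,merge)→1840, (A,nl)→8240 …(+1); best=1500 via (B,nl_idx)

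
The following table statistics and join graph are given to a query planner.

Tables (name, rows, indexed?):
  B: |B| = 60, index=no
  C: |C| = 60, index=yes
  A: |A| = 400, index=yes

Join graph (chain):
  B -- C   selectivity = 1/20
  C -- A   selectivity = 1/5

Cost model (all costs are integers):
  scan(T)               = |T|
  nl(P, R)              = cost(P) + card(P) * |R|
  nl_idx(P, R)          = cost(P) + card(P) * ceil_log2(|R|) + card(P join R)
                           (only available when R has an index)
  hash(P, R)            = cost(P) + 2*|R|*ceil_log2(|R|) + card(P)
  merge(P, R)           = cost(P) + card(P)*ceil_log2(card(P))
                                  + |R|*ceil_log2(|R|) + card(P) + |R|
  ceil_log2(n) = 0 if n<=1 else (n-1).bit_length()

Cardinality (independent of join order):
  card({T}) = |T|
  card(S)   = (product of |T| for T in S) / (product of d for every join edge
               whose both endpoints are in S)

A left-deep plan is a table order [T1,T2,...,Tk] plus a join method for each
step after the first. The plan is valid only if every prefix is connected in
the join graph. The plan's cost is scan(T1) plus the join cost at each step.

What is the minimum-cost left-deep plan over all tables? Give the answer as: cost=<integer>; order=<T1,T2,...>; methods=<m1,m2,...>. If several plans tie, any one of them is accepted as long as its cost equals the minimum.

cost=6220; order=B,C,A; methods=nl_idx,merge

Selinger DP (subsets sized 1..n):
  {B}: scan cost=60, card=60
  {C}: scan cost=60, card=60
  {A}: scan cost=400, card=400
  {BC}: card=180; try (C,nl_idx)→600, (C,hash)→840, (B,hash)→840, (C,merge)→900, (B,merge)→900, (C,nl)→3660 …(+1); best=600 via (C,nl_idx)
  {AC}: card=4800; try (C,hash)→1520, (A,merge)→4480, (C,merge)→4820, (A,nl_idx)→5400, (A,hash)→7320, (C,nl_idx)→7600 …(+2); best=1520 via (C,hash)
  {ABC}: card=14400; try (A,merge)→6220, (B,hash)→7040, (A,hash)→7980, (A,nl_idx)→16620, (B,merge)→69140, (A,nl)→72600 …(+1); best=6220 via (A,merge)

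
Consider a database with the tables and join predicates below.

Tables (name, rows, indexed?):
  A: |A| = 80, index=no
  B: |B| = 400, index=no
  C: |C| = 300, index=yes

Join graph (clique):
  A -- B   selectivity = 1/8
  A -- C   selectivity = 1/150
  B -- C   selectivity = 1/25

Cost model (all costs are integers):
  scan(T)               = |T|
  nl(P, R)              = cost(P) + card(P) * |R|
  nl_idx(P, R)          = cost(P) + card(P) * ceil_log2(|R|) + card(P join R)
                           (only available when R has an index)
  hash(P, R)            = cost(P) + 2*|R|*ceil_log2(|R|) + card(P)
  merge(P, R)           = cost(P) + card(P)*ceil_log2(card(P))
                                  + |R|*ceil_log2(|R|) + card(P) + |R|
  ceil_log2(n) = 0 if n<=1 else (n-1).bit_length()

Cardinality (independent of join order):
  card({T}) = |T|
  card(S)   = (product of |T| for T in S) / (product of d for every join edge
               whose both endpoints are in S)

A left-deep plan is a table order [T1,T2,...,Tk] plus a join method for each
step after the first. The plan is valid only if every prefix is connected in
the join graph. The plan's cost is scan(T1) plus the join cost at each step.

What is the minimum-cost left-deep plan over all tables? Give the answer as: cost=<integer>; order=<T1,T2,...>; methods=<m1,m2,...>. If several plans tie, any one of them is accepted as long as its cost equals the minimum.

Selinger DP (subsets sized 1..n):
  {A}: scan cost=80, card=80
  {B}: scan cost=400, card=400
  {C}: scan cost=300, card=300
  {AB}: card=4000; try (A,hash)→1920, (B,merge)→4720, (A,merge)→5040, (B,hash)→7360, (B,nl)→32080, (A,nl)→32400; best=1920 via (A,hash)
  {AC}: card=160; try (C,nl_idx)→960, (A,hash)→1720, (C,merge)→3720, (A,merge)→3940, (C,hash)→5560, (C,nl)→24080 …(+1); best=960 via (C,nl_idx)
  {BC}: card=4800; try (C,hash)→6200, (B,merge)→7300, (C,merge)→7400, (B,hash)→7800, (C,nl_idx)→8800, (B,nl)→120300 …(+1); best=6200 via (C,hash)
  {ABC}: card=320; try (B,merge)→6400, (B,hash)→8320, (C,hash)→11320, (A,hash)→12120, (C,nl_idx)→38240, (C,merge)→56920 …(+4); best=6400 via (B,merge)

cost=6400; order=A,C,B; methods=nl_idx,merge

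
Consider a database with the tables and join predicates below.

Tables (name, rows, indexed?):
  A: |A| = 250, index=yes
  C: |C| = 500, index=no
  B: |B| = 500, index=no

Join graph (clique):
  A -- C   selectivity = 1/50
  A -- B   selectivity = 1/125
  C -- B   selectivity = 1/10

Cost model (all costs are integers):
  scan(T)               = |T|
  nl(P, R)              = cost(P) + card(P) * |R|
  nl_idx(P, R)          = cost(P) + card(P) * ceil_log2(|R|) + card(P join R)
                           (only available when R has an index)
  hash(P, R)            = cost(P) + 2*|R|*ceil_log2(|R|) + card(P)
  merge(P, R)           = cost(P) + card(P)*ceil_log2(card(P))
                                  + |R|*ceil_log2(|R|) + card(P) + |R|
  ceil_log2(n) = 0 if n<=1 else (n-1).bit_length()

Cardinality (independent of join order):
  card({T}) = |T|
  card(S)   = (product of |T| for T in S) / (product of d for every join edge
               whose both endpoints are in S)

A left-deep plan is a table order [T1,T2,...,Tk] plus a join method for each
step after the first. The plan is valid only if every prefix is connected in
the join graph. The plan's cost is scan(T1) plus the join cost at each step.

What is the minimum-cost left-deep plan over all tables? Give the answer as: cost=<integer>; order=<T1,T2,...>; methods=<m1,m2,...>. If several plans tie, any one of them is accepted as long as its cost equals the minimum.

cost=15000; order=B,A,C; methods=hash,hash

Selinger DP (subsets sized 1..n):
  {A}: scan cost=250, card=250
  {C}: scan cost=500, card=500
  {B}: scan cost=500, card=500
  {AC}: card=2500; try (A,hash)→5000, (A,nl_idx)→7000, (C,merge)→7500, (A,merge)→7750, (C,hash)→9500, (C,nl)→125250 …(+1); best=5000 via (A,hash)
  {AB}: card=1000; try (A,hash)→5000, (A,nl_idx)→5500, (B,merge)→7500, (A,merge)→7750, (B,hash)→9500, (B,nl)→125250 …(+1); best=5000 via (A,hash)
  {BC}: card=25000; try (C,hash)→10000, (B,hash)→10000, (C,merge)→10500, (B,merge)→10500, (C,nl)→250500, (B,nl)→250500; best=10000 via (C,hash)
  {ABC}: card=1000; try (C,hash)→15000, (B,hash)→16500, (C,merge)→21000, (A,hash)→39000, (B,merge)→42500, (A,nl_idx)→211000 …(+4); best=15000 via (C,hash)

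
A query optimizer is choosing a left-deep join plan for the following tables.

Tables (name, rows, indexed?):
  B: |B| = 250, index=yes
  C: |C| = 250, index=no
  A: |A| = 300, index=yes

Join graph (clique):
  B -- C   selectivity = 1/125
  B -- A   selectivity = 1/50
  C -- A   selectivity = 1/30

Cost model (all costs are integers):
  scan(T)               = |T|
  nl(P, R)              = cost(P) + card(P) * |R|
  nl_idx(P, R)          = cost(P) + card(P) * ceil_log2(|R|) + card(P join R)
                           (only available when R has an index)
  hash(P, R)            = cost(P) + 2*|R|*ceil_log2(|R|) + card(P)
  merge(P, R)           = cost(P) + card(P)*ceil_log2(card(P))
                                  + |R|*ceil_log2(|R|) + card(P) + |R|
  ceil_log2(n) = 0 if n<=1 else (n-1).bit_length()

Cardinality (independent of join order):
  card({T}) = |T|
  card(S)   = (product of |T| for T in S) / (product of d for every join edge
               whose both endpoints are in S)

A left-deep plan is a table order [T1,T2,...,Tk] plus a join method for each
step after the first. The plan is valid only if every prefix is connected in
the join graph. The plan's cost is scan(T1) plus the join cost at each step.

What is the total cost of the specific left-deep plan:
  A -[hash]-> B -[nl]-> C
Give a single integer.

step 1: scan A: cost=300, card=300
step 2: join B via hash
    card(P join B) = 300*250/(50) = 1500
    cost = 300 + 2*250*8 + 300 = 4600
step 3: join C via nl
    card(P join C) = 1500*250/(125*30) = 100
    cost = 4600 + 1500*250 = 379600

379600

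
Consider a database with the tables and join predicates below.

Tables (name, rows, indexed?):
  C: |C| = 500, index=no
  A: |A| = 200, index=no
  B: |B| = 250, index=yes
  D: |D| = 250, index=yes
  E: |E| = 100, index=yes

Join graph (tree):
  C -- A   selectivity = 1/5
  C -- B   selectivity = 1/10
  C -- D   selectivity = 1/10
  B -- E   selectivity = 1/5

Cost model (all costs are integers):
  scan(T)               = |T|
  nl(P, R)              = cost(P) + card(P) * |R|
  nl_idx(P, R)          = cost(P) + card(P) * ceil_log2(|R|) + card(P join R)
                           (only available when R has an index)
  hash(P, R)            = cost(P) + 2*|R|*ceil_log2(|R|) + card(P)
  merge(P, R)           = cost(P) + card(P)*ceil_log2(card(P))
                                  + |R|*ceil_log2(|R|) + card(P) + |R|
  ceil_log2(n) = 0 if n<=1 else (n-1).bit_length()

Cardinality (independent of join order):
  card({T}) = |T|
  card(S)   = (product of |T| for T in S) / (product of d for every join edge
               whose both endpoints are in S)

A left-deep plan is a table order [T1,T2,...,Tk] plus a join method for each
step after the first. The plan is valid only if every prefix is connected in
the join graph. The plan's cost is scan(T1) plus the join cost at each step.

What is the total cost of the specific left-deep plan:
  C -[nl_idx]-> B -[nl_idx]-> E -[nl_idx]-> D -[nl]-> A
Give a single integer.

step 1: scan C: cost=500, card=500
step 2: join B via nl_idx
    card(P join B) = 500*250/(10) = 12500
    cost = 500 + 500*8 + 12500 = 17000
step 3: join E via nl_idx
    card(P join E) = 12500*100/(5) = 250000
    cost = 17000 + 12500*7 + 250000 = 354500
step 4: join D via nl_idx
    card(P join D) = 250000*250/(10) = 6250000
    cost = 354500 + 250000*8 + 6250000 = 8604500
step 5: join A via nl
    card(P join A) = 6250000*200/(5) = 250000000
    cost = 8604500 + 6250000*200 = 1258604500

1258604500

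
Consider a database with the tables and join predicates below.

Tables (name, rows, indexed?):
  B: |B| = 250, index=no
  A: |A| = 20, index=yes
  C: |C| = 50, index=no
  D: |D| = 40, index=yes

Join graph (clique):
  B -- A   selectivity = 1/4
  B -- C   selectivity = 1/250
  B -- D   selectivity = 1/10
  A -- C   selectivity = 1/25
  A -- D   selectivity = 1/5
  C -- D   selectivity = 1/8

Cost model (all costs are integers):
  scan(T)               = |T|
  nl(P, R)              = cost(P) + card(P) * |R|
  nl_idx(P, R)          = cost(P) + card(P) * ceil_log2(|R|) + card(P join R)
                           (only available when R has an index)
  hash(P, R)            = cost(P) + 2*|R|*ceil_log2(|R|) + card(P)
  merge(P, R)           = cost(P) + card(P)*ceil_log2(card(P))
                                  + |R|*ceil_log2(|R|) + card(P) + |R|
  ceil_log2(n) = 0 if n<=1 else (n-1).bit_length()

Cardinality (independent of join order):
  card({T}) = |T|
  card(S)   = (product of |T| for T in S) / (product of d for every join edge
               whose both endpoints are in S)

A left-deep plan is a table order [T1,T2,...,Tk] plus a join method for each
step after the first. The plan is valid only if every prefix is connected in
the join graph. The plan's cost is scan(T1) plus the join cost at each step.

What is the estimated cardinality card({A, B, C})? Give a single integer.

Tables in S: A(20), B(250), C(50)
Edges inside S: B-A(d=4), B-C(d=250), A-C(d=25)
numerator = 20 * 250 * 50 = 250000
denominator = 4 * 250 * 25 = 25000
card(S) = 250000 / 25000 = 10

10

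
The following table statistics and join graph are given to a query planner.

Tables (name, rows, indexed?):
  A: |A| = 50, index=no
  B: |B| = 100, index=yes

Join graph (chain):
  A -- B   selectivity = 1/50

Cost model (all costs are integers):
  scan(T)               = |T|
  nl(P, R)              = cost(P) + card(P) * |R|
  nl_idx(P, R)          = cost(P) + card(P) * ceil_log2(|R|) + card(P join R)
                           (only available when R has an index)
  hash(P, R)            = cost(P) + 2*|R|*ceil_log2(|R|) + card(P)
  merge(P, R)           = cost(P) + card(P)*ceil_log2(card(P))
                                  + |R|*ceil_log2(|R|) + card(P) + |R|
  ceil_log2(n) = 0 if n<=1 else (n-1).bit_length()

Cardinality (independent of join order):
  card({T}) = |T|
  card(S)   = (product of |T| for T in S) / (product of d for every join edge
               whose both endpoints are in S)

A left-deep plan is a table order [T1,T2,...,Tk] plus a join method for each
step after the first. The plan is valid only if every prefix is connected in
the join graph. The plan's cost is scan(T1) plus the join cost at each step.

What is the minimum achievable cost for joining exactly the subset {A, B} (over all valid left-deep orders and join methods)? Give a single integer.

Selinger DP over subsets of {A,B}:
  {A}: scan cost=50, card=50
  {B}: scan cost=100, card=100
  {AB}: card=100; try (B,nl_idx)→500, (A,hash)→800, (B,merge)→1200, (A,merge)→1250, (B,hash)→1500, (B,nl)→5050 …(+1); best=500 via (B,nl_idx)

500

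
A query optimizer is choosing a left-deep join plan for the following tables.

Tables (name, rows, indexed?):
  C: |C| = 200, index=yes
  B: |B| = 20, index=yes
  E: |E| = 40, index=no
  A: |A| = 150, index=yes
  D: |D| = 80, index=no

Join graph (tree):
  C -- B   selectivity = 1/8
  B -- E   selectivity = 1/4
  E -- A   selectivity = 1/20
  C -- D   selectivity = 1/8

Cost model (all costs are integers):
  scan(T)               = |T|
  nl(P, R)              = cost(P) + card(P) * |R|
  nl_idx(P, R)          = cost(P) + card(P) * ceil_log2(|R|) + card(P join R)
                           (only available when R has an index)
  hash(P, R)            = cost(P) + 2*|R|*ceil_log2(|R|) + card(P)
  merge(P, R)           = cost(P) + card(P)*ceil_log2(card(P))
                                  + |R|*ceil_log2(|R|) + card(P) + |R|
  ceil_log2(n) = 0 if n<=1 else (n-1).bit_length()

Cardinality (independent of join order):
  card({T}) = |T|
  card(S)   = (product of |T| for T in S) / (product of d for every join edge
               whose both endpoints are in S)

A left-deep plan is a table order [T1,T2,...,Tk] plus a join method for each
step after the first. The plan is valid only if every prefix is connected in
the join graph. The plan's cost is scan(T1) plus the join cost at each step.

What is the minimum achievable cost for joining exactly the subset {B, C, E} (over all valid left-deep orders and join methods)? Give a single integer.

1580

Selinger DP over subsets of {B,C,E}:
  {C}: scan cost=200, card=200
  {B}: scan cost=20, card=20
  {E}: scan cost=40, card=40
  {BC}: card=500; try (B,hash)→600, (C,nl_idx)→680, (B,nl_idx)→1700, (C,merge)→1940, (B,merge)→2120, (C,hash)→3240 …(+2); best=600 via (B,hash)
  {BE}: card=200; try (B,hash)→280, (E,merge)→420, (B,merge)→440, (B,nl_idx)→440, (E,hash)→520, (E,nl)→820 …(+1); best=280 via (B,hash)
  {BCE}: card=5000; try (E,hash)→1580, (C,hash)→3680, (C,merge)→3880, (E,merge)→5880, (C,nl_idx)→6880, (E,nl)→20600 …(+1); best=1580 via (E,hash)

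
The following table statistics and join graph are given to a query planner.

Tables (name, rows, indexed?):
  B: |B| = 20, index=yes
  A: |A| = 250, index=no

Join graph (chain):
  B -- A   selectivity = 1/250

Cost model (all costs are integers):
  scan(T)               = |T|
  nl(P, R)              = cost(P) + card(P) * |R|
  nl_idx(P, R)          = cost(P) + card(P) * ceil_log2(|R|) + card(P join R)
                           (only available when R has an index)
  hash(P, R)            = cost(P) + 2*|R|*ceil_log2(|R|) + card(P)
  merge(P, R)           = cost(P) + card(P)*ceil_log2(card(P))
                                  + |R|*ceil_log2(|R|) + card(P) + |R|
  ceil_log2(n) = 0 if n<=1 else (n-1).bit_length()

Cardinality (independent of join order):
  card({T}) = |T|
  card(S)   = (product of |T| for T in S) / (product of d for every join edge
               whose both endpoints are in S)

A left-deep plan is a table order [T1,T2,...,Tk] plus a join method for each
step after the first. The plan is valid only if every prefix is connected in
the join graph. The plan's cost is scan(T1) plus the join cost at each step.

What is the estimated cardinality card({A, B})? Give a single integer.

Tables in S: A(250), B(20)
Edges inside S: B-A(d=250)
numerator = 250 * 20 = 5000
denominator = 250 = 250
card(S) = 5000 / 250 = 20

20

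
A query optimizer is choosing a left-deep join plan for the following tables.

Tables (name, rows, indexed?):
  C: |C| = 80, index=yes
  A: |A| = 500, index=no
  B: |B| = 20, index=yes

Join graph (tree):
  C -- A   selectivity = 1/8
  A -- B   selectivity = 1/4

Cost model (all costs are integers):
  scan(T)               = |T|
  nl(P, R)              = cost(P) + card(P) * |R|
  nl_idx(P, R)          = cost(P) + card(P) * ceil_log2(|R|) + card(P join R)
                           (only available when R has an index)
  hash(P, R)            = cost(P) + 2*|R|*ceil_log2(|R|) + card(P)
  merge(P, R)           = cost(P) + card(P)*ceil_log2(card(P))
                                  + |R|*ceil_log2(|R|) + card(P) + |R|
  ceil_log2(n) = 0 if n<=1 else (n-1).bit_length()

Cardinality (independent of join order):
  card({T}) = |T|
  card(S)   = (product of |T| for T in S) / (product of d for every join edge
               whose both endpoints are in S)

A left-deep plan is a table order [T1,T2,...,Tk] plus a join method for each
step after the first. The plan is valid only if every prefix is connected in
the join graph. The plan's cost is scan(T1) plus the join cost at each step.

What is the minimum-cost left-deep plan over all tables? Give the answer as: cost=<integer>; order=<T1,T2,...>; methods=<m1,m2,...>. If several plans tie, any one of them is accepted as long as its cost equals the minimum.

Selinger DP (subsets sized 1..n):
  {C}: scan cost=80, card=80
  {A}: scan cost=500, card=500
  {B}: scan cost=20, card=20
  {AC}: card=5000; try (C,hash)→2120, (A,merge)→5720, (C,merge)→6140, (C,nl_idx)→9000, (A,hash)→9160, (A,nl)→40080 …(+1); best=2120 via (C,hash)
  {AB}: card=2500; try (B,hash)→1200, (A,merge)→5140, (B,nl_idx)→5500, (B,merge)→5620, (A,hash)→9040, (A,nl)→10020 …(+1); best=1200 via (B,hash)
  {ABC}: card=25000; try (C,hash)→4820, (B,hash)→7320, (C,merge)→34340, (C,nl_idx)→43700, (B,nl_idx)→52120, (B,merge)→72240 …(+2); best=4820 via (C,hash)

cost=4820; order=A,B,C; methods=hash,hash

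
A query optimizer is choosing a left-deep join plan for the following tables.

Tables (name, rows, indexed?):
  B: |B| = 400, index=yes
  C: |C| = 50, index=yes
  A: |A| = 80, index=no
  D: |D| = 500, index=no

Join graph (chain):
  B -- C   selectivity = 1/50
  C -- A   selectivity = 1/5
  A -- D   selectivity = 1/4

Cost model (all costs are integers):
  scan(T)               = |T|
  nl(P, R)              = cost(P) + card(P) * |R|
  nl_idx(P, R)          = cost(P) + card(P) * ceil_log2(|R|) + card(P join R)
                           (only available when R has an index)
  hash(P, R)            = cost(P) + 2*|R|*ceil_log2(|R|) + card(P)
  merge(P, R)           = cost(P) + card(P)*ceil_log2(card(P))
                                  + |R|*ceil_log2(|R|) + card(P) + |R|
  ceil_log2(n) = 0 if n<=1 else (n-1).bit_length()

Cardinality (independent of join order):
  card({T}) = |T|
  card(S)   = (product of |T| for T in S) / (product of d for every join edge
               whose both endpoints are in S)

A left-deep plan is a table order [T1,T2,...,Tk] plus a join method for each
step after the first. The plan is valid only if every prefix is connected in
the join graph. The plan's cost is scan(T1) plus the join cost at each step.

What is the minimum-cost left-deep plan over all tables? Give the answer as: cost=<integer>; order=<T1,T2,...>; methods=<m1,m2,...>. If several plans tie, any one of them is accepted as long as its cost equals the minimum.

cost=17820; order=C,B,A,D; methods=nl_idx,hash,hash

Selinger DP (subsets sized 1..n):
  {B}: scan cost=400, card=400
  {C}: scan cost=50, card=50
  {A}: scan cost=80, card=80
  {D}: scan cost=500, card=500
  {BC}: card=400; try (B,nl_idx)→900, (C,hash)→1400, (C,nl_idx)→3200, (B,merge)→4400, (C,merge)→4750, (B,hash)→7300 …(+2); best=900 via (B,nl_idx)
  {AC}: card=800; try (C,hash)→760, (A,merge)→1040, (C,merge)→1070, (A,hash)→1220, (C,nl_idx)→1360, (A,nl)→4050 …(+1); best=760 via (C,hash)
  {AD}: card=10000; try (A,hash)→2120, (D,merge)→5720, (A,merge)→6140, (D,hash)→9160, (D,nl)→40080, (A,nl)→40500; best=2120 via (A,hash)
  {ABC}: card=6400; try (A,hash)→2420, (A,merge)→5540, (B,hash)→8760, (B,merge)→13560, (B,nl_idx)→14360, (A,nl)→32900 …(+1); best=2420 via (A,hash)
  {ACD}: card=100000; try (D,hash)→10560, (C,hash)→12720, (D,merge)→14560, (C,merge)→152470, (C,nl_idx)→162120, (D,nl)→400760 …(+1); best=10560 via (D,hash)
  {ABCD}: card=800000; try (D,hash)→17820, (D,merge)→97020, (B,hash)→117760, (B,nl_idx)→1710560, (B,merge)→1814560, (D,nl)→3202420 …(+1); best=17820 via (D,hash)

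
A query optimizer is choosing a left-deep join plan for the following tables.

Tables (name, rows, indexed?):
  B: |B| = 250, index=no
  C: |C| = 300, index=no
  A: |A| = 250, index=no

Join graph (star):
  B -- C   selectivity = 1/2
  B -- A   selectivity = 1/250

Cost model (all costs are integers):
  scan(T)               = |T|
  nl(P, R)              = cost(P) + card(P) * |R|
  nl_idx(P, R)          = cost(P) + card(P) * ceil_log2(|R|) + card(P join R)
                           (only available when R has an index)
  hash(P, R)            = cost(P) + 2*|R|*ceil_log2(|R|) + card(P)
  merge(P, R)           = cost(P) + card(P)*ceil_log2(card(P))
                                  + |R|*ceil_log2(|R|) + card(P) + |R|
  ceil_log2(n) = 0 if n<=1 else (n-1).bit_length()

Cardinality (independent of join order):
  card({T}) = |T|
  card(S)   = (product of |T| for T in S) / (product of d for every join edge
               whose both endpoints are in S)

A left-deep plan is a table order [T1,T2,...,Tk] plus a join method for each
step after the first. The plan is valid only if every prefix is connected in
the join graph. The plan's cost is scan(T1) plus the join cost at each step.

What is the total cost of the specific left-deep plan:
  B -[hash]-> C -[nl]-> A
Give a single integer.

9380900

step 1: scan B: cost=250, card=250
step 2: join C via hash
    card(P join C) = 250*300/(2) = 37500
    cost = 250 + 2*300*9 + 250 = 5900
step 3: join A via nl
    card(P join A) = 37500*250/(250) = 37500
    cost = 5900 + 37500*250 = 9380900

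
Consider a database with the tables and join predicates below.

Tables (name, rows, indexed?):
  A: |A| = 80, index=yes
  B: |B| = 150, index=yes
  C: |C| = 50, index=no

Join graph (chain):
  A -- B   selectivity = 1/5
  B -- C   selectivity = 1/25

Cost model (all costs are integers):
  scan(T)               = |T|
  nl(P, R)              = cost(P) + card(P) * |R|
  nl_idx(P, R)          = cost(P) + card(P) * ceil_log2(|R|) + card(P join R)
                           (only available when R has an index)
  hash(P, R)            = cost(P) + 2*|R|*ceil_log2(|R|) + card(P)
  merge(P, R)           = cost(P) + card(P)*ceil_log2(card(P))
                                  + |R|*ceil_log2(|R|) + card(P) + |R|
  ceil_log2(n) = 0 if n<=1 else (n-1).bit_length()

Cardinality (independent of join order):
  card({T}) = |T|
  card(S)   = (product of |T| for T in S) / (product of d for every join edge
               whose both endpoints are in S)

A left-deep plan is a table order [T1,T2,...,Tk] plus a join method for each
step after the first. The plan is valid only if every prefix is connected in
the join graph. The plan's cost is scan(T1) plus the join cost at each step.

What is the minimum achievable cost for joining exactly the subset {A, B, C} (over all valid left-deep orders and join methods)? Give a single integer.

Selinger DP over subsets of {A,B,C}:
  {A}: scan cost=80, card=80
  {B}: scan cost=150, card=150
  {C}: scan cost=50, card=50
  {AB}: card=2400; try (A,hash)→1420, (B,merge)→2070, (A,merge)→2140, (B,hash)→2560, (B,nl_idx)→3120, (A,nl_idx)→3600 …(+2); best=1420 via (A,hash)
  {BC}: card=300; try (B,nl_idx)→750, (C,hash)→900, (B,merge)→1750, (C,merge)→1850, (B,hash)→2500, (B,nl)→7550 …(+1); best=750 via (B,nl_idx)
  {ABC}: card=4800; try (A,hash)→2170, (A,merge)→4390, (C,hash)→4420, (A,nl_idx)→7650, (A,nl)→24750, (C,merge)→32970 …(+1); best=2170 via (A,hash)

2170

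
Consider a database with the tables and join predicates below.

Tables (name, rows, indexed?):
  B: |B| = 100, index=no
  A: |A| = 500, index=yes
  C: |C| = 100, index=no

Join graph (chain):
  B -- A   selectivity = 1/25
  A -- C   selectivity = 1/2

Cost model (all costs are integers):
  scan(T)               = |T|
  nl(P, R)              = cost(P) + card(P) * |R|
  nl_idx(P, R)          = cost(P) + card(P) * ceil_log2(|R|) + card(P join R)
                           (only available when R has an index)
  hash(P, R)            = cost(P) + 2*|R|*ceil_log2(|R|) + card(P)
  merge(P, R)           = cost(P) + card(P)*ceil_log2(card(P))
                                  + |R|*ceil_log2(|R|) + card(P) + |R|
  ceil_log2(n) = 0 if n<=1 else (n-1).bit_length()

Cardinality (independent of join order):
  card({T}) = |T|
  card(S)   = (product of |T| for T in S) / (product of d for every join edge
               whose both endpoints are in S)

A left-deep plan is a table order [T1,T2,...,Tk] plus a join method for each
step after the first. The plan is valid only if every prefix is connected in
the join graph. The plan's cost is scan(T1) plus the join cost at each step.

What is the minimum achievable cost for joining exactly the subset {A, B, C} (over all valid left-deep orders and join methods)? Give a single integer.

Selinger DP over subsets of {A,B,C}:
  {B}: scan cost=100, card=100
  {A}: scan cost=500, card=500
  {C}: scan cost=100, card=100
  {AB}: card=2000; try (B,hash)→2400, (A,nl_idx)→3000, (A,merge)→5900, (B,merge)→6300, (A,hash)→9200, (A,nl)→50100 …(+1); best=2400 via (B,hash)
  {AC}: card=25000; try (C,hash)→2400, (A,merge)→5900, (C,merge)→6300, (A,hash)→9200, (A,nl_idx)→26000, (A,nl)→50100 …(+1); best=2400 via (C,hash)
  {ABC}: card=100000; try (C,hash)→5800, (C,merge)→27200, (B,hash)→28800, (C,nl)→202400, (B,merge)→403200, (B,nl)→2502400; best=5800 via (C,hash)

5800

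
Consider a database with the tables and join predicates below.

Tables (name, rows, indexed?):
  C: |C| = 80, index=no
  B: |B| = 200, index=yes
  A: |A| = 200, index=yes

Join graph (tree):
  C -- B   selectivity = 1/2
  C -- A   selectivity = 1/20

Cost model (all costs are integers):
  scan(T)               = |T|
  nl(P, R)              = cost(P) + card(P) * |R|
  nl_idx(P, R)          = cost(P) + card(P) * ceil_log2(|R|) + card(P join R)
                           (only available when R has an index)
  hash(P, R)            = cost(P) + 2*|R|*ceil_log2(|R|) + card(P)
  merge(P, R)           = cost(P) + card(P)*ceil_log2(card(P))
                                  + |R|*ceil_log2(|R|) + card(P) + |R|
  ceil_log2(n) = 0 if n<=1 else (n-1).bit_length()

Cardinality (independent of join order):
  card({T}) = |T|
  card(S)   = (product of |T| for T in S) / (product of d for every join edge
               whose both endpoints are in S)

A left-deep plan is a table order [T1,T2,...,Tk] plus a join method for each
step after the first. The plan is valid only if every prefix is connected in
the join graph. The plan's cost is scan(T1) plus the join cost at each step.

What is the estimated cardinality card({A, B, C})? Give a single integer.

80000

Tables in S: A(200), B(200), C(80)
Edges inside S: C-B(d=2), C-A(d=20)
numerator = 200 * 200 * 80 = 3200000
denominator = 2 * 20 = 40
card(S) = 3200000 / 40 = 80000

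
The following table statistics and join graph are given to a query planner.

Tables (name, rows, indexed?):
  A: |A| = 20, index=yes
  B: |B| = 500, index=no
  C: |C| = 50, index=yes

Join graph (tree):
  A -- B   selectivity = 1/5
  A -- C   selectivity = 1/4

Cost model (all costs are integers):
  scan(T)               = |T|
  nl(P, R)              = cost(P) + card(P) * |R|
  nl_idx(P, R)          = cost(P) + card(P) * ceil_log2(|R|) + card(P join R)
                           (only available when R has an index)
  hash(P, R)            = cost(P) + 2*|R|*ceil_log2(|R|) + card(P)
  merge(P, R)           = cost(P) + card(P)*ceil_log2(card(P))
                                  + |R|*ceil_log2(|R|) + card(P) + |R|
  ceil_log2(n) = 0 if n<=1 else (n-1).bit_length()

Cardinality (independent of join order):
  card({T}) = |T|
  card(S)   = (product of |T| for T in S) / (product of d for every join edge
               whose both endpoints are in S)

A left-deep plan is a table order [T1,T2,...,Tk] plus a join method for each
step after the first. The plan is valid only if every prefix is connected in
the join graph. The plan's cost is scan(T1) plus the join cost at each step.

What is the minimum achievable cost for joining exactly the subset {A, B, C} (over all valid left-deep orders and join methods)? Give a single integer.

3800

Selinger DP over subsets of {A,B,C}:
  {A}: scan cost=20, card=20
  {B}: scan cost=500, card=500
  {C}: scan cost=50, card=50
  {AB}: card=2000; try (A,hash)→1200, (A,nl_idx)→5000, (B,merge)→5140, (A,merge)→5620, (B,hash)→9040, (B,nl)→10020 …(+1); best=1200 via (A,hash)
  {AC}: card=250; try (A,hash)→300, (C,nl_idx)→390, (C,merge)→490, (A,merge)→520, (A,nl_idx)→550, (C,hash)→640 …(+2); best=300 via (A,hash)
  {ABC}: card=25000; try (C,hash)→3800, (B,merge)→7550, (B,hash)→9550, (C,merge)→25550, (C,nl_idx)→38200, (C,nl)→101200 …(+1); best=3800 via (C,hash)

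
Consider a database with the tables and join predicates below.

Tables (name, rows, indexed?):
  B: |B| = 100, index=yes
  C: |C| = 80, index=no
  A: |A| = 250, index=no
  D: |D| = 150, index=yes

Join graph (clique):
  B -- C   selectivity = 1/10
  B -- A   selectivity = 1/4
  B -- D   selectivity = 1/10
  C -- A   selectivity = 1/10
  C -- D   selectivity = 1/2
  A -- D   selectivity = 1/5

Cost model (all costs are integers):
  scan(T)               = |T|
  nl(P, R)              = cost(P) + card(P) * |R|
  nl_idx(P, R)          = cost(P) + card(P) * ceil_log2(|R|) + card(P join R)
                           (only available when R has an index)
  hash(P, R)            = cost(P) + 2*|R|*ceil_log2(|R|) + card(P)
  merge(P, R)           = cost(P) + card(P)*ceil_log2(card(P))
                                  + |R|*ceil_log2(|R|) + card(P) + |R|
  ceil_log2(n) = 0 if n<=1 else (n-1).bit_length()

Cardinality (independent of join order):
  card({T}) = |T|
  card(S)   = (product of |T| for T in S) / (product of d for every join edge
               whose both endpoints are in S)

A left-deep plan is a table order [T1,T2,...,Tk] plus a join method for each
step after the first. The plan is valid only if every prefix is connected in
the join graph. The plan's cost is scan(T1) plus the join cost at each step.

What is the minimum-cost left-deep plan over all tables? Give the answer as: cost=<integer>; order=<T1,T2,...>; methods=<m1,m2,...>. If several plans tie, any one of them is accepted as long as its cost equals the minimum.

Selinger DP (subsets sized 1..n):
  {B}: scan cost=100, card=100
  {C}: scan cost=80, card=80
  {A}: scan cost=250, card=250
  {D}: scan cost=150, card=150
  {BC}: card=800; try (C,hash)→1320, (B,nl_idx)→1440, (B,merge)→1520, (C,merge)→1540, (B,hash)→1560, (B,nl)→8080 …(+1); best=1320 via (C,hash)
  {AB}: card=6250; try (B,hash)→1900, (A,merge)→3150, (B,merge)→3300, (A,hash)→4200, (B,nl_idx)→8250, (A,nl)→25100 …(+1); best=1900 via (B,hash)
  {BD}: card=1500; try (B,hash)→1700, (D,merge)→2250, (B,merge)→2300, (D,nl_idx)→2400, (D,hash)→2600, (B,nl_idx)→2700 …(+2); best=1700 via (B,hash)
  {AC}: card=2000; try (C,hash)→1620, (A,merge)→2970, (C,merge)→3140, (A,hash)→4160, (A,nl)→20080, (C,nl)→20250; best=1620 via (C,hash)
  {CD}: card=6000; try (C,hash)→1420, (D,merge)→2070, (C,merge)→2140, (D,hash)→2560, (D,nl_idx)→6720, (D,nl)→12080 …(+1); best=1420 via (C,hash)
  {AD}: card=7500; try (D,hash)→2900, (A,merge)→3750, (D,merge)→3850, (A,hash)→4300, (D,nl_idx)→9750, (A,nl)→37650 …(+1); best=2900 via (D,hash)
  {ABC}: card=5000; try (B,hash)→5020, (A,hash)→6120, (C,hash)→9270, (A,merge)→12370, (B,nl_idx)→20620, (B,merge)→26420 …(+4); best=5020 via (B,hash)
  {BCD}: card=6000; try (C,hash)→4320, (D,hash)→4520, (B,hash)→8820, (D,merge)→11470, (D,nl_idx)→13720, (C,merge)→20340 …(+5); best=4320 via (C,hash)
  {ABD}: card=18750; try (A,hash)→7200, (D,hash)→10550, (B,hash)→11800, (A,merge)→21950, (D,nl_idx)→70650, (B,nl_idx)→74150 …(+5); best=7200 via (A,hash)
  {ACD}: card=30000; try (D,hash)→6020, (A,hash)→11420, (C,hash)→11520, (D,merge)→26970, (D,nl_idx)→47620, (A,merge)→87670 …(+4); best=6020 via (D,hash)
  {ABCD}: card=7500; try (D,hash)→12420, (A,hash)→14320, (C,hash)→27070, (B,hash)→37420, (D,nl_idx)→52520, (D,merge)→76370 …(+8); best=12420 via (D,hash)

cost=12420; order=A,C,B,D; methods=hash,hash,hash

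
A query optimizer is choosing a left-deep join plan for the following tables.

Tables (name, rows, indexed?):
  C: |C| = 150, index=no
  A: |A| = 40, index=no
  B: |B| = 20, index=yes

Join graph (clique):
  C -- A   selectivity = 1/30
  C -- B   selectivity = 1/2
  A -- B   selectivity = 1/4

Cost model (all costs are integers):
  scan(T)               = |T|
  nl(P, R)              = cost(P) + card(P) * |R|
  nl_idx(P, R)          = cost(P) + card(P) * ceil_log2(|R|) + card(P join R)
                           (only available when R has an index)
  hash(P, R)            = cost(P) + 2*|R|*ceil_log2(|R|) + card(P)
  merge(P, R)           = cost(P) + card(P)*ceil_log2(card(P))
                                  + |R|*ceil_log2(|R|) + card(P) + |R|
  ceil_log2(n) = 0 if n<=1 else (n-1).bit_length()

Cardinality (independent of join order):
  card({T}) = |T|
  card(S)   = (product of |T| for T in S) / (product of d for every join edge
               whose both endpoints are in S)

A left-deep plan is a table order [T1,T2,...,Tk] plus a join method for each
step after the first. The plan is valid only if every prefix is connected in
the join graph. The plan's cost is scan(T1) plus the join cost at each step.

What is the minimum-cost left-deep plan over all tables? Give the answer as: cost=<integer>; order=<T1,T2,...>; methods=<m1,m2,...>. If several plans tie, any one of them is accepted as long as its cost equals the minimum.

cost=1180; order=C,A,B; methods=hash,hash

Selinger DP (subsets sized 1..n):
  {C}: scan cost=150, card=150
  {A}: scan cost=40, card=40
  {B}: scan cost=20, card=20
  {AC}: card=200; try (A,hash)→780, (C,merge)→1670, (A,merge)→1780, (C,hash)→2480, (C,nl)→6040, (A,nl)→6150; best=780 via (A,hash)
  {BC}: card=1500; try (B,hash)→500, (C,merge)→1490, (B,merge)→1620, (B,nl_idx)→2400, (C,hash)→2440, (C,nl)→3020 …(+1); best=500 via (B,hash)
  {AB}: card=200; try (B,hash)→280, (A,merge)→420, (B,merge)→440, (B,nl_idx)→440, (A,hash)→520, (A,nl)→820 …(+1); best=280 via (B,hash)
  {ABC}: card=500; try (B,hash)→1180, (B,nl_idx)→2280, (A,hash)→2480, (B,merge)→2700, (C,hash)→2880, (C,merge)→3430 …(+4); best=1180 via (B,hash)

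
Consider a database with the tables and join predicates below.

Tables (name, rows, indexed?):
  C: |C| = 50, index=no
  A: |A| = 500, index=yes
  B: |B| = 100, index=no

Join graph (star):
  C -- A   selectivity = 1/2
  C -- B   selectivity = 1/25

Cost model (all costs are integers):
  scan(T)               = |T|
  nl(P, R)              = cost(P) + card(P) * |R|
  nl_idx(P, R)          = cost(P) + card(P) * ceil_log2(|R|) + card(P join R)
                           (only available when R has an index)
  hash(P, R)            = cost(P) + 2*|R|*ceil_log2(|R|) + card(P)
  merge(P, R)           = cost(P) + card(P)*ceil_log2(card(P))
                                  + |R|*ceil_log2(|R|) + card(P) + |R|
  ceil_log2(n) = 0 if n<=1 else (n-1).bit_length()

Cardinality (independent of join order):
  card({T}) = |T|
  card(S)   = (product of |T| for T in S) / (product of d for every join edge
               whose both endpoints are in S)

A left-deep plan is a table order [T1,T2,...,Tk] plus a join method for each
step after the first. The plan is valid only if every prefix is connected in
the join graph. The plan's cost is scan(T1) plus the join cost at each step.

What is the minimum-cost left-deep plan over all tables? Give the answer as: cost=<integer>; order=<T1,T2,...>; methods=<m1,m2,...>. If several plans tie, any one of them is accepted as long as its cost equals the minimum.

cost=7600; order=B,C,A; methods=hash,merge

Selinger DP (subsets sized 1..n):
  {C}: scan cost=50, card=50
  {A}: scan cost=500, card=500
  {B}: scan cost=100, card=100
  {AC}: card=12500; try (C,hash)→1600, (A,merge)→5400, (C,merge)→5850, (A,hash)→9100, (A,nl_idx)→13000, (A,nl)→25050 …(+1); best=1600 via (C,hash)
  {BC}: card=200; try (C,hash)→800, (B,merge)→1200, (C,merge)→1250, (B,hash)→1500, (B,nl)→5050, (C,nl)→5100; best=800 via (C,hash)
  {ABC}: card=50000; try (A,merge)→7600, (A,hash)→10000, (B,hash)→15500, (A,nl_idx)→52600, (A,nl)→100800, (B,merge)→189900 …(+1); best=7600 via (A,merge)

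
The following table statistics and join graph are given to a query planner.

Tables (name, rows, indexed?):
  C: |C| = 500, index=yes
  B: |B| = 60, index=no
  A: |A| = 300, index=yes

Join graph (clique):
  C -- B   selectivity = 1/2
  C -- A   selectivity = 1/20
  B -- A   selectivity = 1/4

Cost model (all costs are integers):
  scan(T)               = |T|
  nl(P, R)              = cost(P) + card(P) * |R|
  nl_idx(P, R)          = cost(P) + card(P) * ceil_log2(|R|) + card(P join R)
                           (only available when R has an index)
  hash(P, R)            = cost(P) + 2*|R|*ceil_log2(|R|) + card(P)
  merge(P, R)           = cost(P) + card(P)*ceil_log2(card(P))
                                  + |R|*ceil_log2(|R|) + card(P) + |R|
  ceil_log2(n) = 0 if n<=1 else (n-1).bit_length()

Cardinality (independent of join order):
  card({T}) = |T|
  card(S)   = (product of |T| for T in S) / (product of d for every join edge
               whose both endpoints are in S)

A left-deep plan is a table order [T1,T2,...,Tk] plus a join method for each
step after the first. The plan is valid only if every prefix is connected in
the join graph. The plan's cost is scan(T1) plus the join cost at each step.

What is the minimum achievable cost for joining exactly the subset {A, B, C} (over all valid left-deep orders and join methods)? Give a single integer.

Selinger DP over subsets of {A,B,C}:
  {C}: scan cost=500, card=500
  {B}: scan cost=60, card=60
  {A}: scan cost=300, card=300
  {BC}: card=15000; try (B,hash)→1720, (C,merge)→5480, (B,merge)→5920, (C,hash)→9120, (C,nl_idx)→15600, (C,nl)→30060 …(+1); best=1720 via (B,hash)
  {AC}: card=7500; try (A,hash)→6400, (C,merge)→8300, (A,merge)→8500, (C,hash)→9600, (C,nl_idx)→10500, (A,nl_idx)→12500 …(+2); best=6400 via (A,hash)
  {AB}: card=4500; try (B,hash)→1320, (A,merge)→3480, (B,merge)→3720, (A,nl_idx)→5100, (A,hash)→5520, (A,nl)→18060 …(+1); best=1320 via (B,hash)
  {ABC}: card=56250; try (B,hash)→14620, (C,hash)→14820, (A,hash)→22120, (C,merge)→69320, (C,nl_idx)→98070, (B,merge)→111820 …(+5); best=14620 via (B,hash)

14620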